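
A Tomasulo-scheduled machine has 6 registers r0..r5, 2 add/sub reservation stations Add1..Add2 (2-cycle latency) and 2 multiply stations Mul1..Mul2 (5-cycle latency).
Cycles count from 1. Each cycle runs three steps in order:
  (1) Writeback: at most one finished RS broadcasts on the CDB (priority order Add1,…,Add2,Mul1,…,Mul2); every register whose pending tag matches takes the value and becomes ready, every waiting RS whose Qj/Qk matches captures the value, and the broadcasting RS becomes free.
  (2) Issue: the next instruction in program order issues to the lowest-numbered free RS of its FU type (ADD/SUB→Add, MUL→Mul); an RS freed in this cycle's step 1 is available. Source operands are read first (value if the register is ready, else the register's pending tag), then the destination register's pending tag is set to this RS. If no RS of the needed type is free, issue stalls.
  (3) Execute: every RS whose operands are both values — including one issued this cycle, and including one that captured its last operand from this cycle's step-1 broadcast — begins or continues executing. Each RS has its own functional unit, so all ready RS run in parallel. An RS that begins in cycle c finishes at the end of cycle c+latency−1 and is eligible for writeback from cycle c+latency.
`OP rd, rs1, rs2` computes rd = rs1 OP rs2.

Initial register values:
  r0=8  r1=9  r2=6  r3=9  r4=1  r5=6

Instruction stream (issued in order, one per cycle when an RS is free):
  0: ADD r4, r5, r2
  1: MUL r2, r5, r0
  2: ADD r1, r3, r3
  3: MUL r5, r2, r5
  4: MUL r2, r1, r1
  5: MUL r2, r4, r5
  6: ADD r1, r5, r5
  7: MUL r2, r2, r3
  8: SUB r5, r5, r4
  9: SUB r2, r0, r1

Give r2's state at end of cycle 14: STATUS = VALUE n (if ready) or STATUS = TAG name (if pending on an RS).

  c1: issue ADD r4<-Add1  regs: r0:8,r1:9,r2:6,r3:9,r4:Add1,r5:6
  c2: issue MUL r2<-Mul1  regs: r0:8,r1:9,r2:Mul1,r3:9,r4:Add1,r5:6
  c3: CDB Add1=12; issue ADD r1<-Add1  regs: r0:8,r1:Add1,r2:Mul1,r3:9,r4:12,r5:6
  c4: issue MUL r5<-Mul2  regs: r0:8,r1:Add1,r2:Mul1,r3:9,r4:12,r5:Mul2
  c5: CDB Add1=18; stall  regs: r0:8,r1:18,r2:Mul1,r3:9,r4:12,r5:Mul2
  c6: stall  regs: r0:8,r1:18,r2:Mul1,r3:9,r4:12,r5:Mul2
  c7: CDB Mul1=48; issue MUL r2<-Mul1  regs: r0:8,r1:18,r2:Mul1,r3:9,r4:12,r5:Mul2
  c8: stall  regs: r0:8,r1:18,r2:Mul1,r3:9,r4:12,r5:Mul2
  c9: stall  regs: r0:8,r1:18,r2:Mul1,r3:9,r4:12,r5:Mul2
  c10: stall  regs: r0:8,r1:18,r2:Mul1,r3:9,r4:12,r5:Mul2
  c11: stall  regs: r0:8,r1:18,r2:Mul1,r3:9,r4:12,r5:Mul2
  c12: CDB Mul1=324; issue MUL r2<-Mul1  regs: r0:8,r1:18,r2:Mul1,r3:9,r4:12,r5:Mul2
  c13: CDB Mul2=288; issue ADD r1<-Add1  regs: r0:8,r1:Add1,r2:Mul1,r3:9,r4:12,r5:288
  c14: issue MUL r2<-Mul2  regs: r0:8,r1:Add1,r2:Mul2,r3:9,r4:12,r5:288

STATUS = TAG Mul2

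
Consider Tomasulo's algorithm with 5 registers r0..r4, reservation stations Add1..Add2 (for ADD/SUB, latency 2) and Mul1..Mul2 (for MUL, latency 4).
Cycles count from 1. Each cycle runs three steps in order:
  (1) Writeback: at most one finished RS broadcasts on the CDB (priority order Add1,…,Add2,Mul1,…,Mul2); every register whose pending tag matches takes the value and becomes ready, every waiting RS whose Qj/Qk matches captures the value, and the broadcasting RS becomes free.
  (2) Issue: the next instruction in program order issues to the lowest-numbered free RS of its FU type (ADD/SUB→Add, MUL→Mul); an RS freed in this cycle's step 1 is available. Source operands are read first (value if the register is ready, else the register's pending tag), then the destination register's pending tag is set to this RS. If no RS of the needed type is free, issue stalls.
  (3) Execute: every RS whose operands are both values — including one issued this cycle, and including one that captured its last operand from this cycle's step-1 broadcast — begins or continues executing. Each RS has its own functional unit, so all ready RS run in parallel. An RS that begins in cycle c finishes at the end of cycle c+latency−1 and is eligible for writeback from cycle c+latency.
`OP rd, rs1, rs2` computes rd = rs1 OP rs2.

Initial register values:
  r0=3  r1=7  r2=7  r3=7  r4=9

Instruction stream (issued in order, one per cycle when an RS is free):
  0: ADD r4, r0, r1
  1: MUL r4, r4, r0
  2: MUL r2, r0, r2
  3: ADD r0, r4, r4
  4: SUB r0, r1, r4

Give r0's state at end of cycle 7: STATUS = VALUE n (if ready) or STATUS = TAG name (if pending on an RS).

STATUS = TAG Add2

cycle 1: issue ADD r4<-Add1 // r0:3,r1:7,r2:7,r3:7,r4:Add1
cycle 2: issue MUL r4<-Mul1 // r0:3,r1:7,r2:7,r3:7,r4:Mul1
cycle 3: CDB Add1=10; issue MUL r2<-Mul2 // r0:3,r1:7,r2:Mul2,r3:7,r4:Mul1
cycle 4: issue ADD r0<-Add1 // r0:Add1,r1:7,r2:Mul2,r3:7,r4:Mul1
cycle 5: issue SUB r0<-Add2 // r0:Add2,r1:7,r2:Mul2,r3:7,r4:Mul1
cycle 6: - // r0:Add2,r1:7,r2:Mul2,r3:7,r4:Mul1
cycle 7: CDB Mul1=30 // r0:Add2,r1:7,r2:Mul2,r3:7,r4:30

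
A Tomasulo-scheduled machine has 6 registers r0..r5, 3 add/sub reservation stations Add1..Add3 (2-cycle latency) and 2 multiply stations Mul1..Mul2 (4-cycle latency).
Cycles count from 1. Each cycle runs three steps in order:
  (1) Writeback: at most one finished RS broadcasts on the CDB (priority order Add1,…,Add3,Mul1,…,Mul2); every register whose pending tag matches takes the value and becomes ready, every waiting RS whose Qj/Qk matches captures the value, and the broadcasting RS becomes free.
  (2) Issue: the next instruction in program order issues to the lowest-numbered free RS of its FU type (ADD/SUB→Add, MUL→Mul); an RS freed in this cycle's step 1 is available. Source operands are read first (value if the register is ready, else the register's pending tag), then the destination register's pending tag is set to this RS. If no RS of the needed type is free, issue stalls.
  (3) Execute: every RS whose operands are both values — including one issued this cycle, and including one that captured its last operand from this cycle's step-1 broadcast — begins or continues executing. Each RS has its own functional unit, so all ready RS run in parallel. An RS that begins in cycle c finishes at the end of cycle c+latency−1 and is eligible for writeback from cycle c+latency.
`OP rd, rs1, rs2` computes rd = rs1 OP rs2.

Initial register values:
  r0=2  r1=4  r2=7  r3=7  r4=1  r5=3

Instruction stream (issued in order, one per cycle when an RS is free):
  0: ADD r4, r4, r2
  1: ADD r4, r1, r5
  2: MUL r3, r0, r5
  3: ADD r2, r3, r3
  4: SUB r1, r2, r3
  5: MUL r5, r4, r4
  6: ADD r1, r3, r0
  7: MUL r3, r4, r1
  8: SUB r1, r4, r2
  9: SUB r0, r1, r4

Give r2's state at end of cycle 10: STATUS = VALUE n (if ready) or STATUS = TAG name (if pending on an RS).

c1: issue ADD r4<-Add1 | r0:2,r1:4,r2:7,r3:7,r4:Add1,r5:3
c2: issue ADD r4<-Add2 | r0:2,r1:4,r2:7,r3:7,r4:Add2,r5:3
c3: CDB Add1=8; issue MUL r3<-Mul1 | r0:2,r1:4,r2:7,r3:Mul1,r4:Add2,r5:3
c4: CDB Add2=7; issue ADD r2<-Add1 | r0:2,r1:4,r2:Add1,r3:Mul1,r4:7,r5:3
c5: issue SUB r1<-Add2 | r0:2,r1:Add2,r2:Add1,r3:Mul1,r4:7,r5:3
c6: issue MUL r5<-Mul2 | r0:2,r1:Add2,r2:Add1,r3:Mul1,r4:7,r5:Mul2
c7: CDB Mul1=6; issue ADD r1<-Add3 | r0:2,r1:Add3,r2:Add1,r3:6,r4:7,r5:Mul2
c8: issue MUL r3<-Mul1 | r0:2,r1:Add3,r2:Add1,r3:Mul1,r4:7,r5:Mul2
c9: CDB Add1=12; issue SUB r1<-Add1 | r0:2,r1:Add1,r2:12,r3:Mul1,r4:7,r5:Mul2
c10: CDB Add3=8; issue SUB r0<-Add3 | r0:Add3,r1:Add1,r2:12,r3:Mul1,r4:7,r5:Mul2

STATUS = VALUE 12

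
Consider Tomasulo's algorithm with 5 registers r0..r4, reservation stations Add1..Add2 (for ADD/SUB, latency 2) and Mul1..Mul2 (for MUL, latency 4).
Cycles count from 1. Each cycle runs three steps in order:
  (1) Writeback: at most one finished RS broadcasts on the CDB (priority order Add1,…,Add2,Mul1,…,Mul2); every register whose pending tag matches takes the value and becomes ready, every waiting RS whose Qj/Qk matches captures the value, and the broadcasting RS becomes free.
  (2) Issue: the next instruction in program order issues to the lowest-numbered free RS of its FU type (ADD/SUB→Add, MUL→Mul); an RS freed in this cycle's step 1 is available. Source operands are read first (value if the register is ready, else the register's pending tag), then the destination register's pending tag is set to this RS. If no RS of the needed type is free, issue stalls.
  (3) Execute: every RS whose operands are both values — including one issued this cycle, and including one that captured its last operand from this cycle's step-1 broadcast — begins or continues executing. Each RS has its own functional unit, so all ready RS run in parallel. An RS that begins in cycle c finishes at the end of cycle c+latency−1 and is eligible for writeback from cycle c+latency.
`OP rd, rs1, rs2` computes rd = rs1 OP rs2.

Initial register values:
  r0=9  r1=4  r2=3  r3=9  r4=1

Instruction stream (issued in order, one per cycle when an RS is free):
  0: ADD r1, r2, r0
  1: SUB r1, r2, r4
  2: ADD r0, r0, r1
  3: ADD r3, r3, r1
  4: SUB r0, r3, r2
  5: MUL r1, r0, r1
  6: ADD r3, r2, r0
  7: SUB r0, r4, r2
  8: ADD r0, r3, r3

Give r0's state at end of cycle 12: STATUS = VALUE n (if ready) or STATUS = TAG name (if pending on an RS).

  c1: issue ADD r1<-Add1  regs: r0:9,r1:Add1,r2:3,r3:9,r4:1
  c2: issue SUB r1<-Add2  regs: r0:9,r1:Add2,r2:3,r3:9,r4:1
  c3: CDB Add1=12; issue ADD r0<-Add1  regs: r0:Add1,r1:Add2,r2:3,r3:9,r4:1
  c4: CDB Add2=2; issue ADD r3<-Add2  regs: r0:Add1,r1:2,r2:3,r3:Add2,r4:1
  c5: stall  regs: r0:Add1,r1:2,r2:3,r3:Add2,r4:1
  c6: CDB Add1=11; issue SUB r0<-Add1  regs: r0:Add1,r1:2,r2:3,r3:Add2,r4:1
  c7: CDB Add2=11; issue MUL r1<-Mul1  regs: r0:Add1,r1:Mul1,r2:3,r3:11,r4:1
  c8: issue ADD r3<-Add2  regs: r0:Add1,r1:Mul1,r2:3,r3:Add2,r4:1
  c9: CDB Add1=8; issue SUB r0<-Add1  regs: r0:Add1,r1:Mul1,r2:3,r3:Add2,r4:1
  c10: stall  regs: r0:Add1,r1:Mul1,r2:3,r3:Add2,r4:1
  c11: CDB Add1=-2; issue ADD r0<-Add1  regs: r0:Add1,r1:Mul1,r2:3,r3:Add2,r4:1
  c12: CDB Add2=11  regs: r0:Add1,r1:Mul1,r2:3,r3:11,r4:1

STATUS = TAG Add1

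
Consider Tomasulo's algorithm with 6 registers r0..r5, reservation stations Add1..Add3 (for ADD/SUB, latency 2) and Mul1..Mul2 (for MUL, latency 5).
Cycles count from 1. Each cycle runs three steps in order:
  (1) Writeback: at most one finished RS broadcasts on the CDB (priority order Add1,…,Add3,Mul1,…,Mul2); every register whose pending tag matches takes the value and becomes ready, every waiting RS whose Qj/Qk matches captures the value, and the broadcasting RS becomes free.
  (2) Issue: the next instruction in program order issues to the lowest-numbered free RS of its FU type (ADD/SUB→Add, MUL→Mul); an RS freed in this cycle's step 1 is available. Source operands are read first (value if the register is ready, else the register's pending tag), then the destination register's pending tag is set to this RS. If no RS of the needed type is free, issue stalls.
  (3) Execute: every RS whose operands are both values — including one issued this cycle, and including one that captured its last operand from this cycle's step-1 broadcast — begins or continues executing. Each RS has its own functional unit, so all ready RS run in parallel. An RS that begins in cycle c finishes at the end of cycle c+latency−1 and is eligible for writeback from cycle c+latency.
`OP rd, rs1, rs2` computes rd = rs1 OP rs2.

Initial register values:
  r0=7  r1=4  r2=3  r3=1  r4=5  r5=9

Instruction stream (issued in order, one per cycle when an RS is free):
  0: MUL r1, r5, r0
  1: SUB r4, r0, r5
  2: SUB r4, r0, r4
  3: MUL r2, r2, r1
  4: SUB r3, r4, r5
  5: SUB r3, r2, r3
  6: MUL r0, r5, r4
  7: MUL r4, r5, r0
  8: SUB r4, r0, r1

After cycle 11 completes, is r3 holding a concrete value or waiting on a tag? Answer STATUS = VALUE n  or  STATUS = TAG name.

cycle 1: issue MUL r1<-Mul1 // r0:7,r1:Mul1,r2:3,r3:1,r4:5,r5:9
cycle 2: issue SUB r4<-Add1 // r0:7,r1:Mul1,r2:3,r3:1,r4:Add1,r5:9
cycle 3: issue SUB r4<-Add2 // r0:7,r1:Mul1,r2:3,r3:1,r4:Add2,r5:9
cycle 4: CDB Add1=-2; issue MUL r2<-Mul2 // r0:7,r1:Mul1,r2:Mul2,r3:1,r4:Add2,r5:9
cycle 5: issue SUB r3<-Add1 // r0:7,r1:Mul1,r2:Mul2,r3:Add1,r4:Add2,r5:9
cycle 6: CDB Add2=9; issue SUB r3<-Add2 // r0:7,r1:Mul1,r2:Mul2,r3:Add2,r4:9,r5:9
cycle 7: CDB Mul1=63; issue MUL r0<-Mul1 // r0:Mul1,r1:63,r2:Mul2,r3:Add2,r4:9,r5:9
cycle 8: CDB Add1=0; stall // r0:Mul1,r1:63,r2:Mul2,r3:Add2,r4:9,r5:9
cycle 9: stall // r0:Mul1,r1:63,r2:Mul2,r3:Add2,r4:9,r5:9
cycle 10: stall // r0:Mul1,r1:63,r2:Mul2,r3:Add2,r4:9,r5:9
cycle 11: stall // r0:Mul1,r1:63,r2:Mul2,r3:Add2,r4:9,r5:9

STATUS = TAG Add2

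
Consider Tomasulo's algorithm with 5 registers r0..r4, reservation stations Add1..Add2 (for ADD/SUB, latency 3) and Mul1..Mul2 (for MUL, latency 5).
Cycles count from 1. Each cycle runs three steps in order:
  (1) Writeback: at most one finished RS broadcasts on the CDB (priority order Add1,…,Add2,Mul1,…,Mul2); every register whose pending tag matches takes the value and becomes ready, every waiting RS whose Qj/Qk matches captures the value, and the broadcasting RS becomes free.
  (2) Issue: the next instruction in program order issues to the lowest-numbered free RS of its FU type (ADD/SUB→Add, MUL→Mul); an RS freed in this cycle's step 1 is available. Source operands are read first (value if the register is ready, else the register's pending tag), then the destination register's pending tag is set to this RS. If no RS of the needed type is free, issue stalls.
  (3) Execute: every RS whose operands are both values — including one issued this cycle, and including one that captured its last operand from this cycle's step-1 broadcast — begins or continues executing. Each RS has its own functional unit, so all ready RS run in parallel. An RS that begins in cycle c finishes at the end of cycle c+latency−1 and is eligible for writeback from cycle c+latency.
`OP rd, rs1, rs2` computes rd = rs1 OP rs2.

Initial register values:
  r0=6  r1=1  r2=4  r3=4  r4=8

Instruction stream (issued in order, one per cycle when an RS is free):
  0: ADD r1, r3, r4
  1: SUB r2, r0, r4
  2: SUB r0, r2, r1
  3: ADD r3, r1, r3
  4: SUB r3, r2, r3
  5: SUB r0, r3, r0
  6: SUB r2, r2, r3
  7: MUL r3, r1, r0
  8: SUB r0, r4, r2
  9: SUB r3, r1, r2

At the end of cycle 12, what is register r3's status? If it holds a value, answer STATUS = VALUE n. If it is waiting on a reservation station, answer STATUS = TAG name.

STATUS = VALUE -18

c1: issue ADD r1<-Add1 | r0:6,r1:Add1,r2:4,r3:4,r4:8
c2: issue SUB r2<-Add2 | r0:6,r1:Add1,r2:Add2,r3:4,r4:8
c3: stall | r0:6,r1:Add1,r2:Add2,r3:4,r4:8
c4: CDB Add1=12; issue SUB r0<-Add1 | r0:Add1,r1:12,r2:Add2,r3:4,r4:8
c5: CDB Add2=-2; issue ADD r3<-Add2 | r0:Add1,r1:12,r2:-2,r3:Add2,r4:8
c6: stall | r0:Add1,r1:12,r2:-2,r3:Add2,r4:8
c7: stall | r0:Add1,r1:12,r2:-2,r3:Add2,r4:8
c8: CDB Add1=-14; issue SUB r3<-Add1 | r0:-14,r1:12,r2:-2,r3:Add1,r4:8
c9: CDB Add2=16; issue SUB r0<-Add2 | r0:Add2,r1:12,r2:-2,r3:Add1,r4:8
c10: stall | r0:Add2,r1:12,r2:-2,r3:Add1,r4:8
c11: stall | r0:Add2,r1:12,r2:-2,r3:Add1,r4:8
c12: CDB Add1=-18; issue SUB r2<-Add1 | r0:Add2,r1:12,r2:Add1,r3:-18,r4:8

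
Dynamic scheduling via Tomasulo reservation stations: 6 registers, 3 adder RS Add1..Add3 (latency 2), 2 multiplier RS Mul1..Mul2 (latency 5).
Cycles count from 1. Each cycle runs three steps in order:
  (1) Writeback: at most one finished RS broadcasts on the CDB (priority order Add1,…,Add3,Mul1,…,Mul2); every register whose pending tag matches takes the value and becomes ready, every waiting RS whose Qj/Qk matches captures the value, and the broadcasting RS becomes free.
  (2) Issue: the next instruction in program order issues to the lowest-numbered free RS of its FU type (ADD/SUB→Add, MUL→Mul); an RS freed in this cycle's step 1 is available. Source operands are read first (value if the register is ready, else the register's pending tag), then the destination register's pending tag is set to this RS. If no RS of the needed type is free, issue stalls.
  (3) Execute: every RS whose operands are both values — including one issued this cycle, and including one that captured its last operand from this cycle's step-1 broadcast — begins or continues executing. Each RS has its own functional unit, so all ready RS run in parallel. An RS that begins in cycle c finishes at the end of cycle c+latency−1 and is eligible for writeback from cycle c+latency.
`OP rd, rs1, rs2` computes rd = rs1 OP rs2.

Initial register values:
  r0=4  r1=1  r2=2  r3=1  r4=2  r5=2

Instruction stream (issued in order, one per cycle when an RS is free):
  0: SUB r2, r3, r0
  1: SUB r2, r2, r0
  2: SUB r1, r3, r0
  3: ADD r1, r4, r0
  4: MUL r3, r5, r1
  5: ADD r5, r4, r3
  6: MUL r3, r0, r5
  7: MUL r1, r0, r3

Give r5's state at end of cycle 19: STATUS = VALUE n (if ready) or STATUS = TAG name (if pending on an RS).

STATUS = VALUE 14

c1: issue SUB r2<-Add1 | r0:4,r1:1,r2:Add1,r3:1,r4:2,r5:2
c2: issue SUB r2<-Add2 | r0:4,r1:1,r2:Add2,r3:1,r4:2,r5:2
c3: CDB Add1=-3; issue SUB r1<-Add1 | r0:4,r1:Add1,r2:Add2,r3:1,r4:2,r5:2
c4: issue ADD r1<-Add3 | r0:4,r1:Add3,r2:Add2,r3:1,r4:2,r5:2
c5: CDB Add1=-3; issue MUL r3<-Mul1 | r0:4,r1:Add3,r2:Add2,r3:Mul1,r4:2,r5:2
c6: CDB Add2=-7; issue ADD r5<-Add1 | r0:4,r1:Add3,r2:-7,r3:Mul1,r4:2,r5:Add1
c7: CDB Add3=6; issue MUL r3<-Mul2 | r0:4,r1:6,r2:-7,r3:Mul2,r4:2,r5:Add1
c8: stall | r0:4,r1:6,r2:-7,r3:Mul2,r4:2,r5:Add1
c9: stall | r0:4,r1:6,r2:-7,r3:Mul2,r4:2,r5:Add1
c10: stall | r0:4,r1:6,r2:-7,r3:Mul2,r4:2,r5:Add1
c11: stall | r0:4,r1:6,r2:-7,r3:Mul2,r4:2,r5:Add1
c12: CDB Mul1=12; issue MUL r1<-Mul1 | r0:4,r1:Mul1,r2:-7,r3:Mul2,r4:2,r5:Add1
c13: - | r0:4,r1:Mul1,r2:-7,r3:Mul2,r4:2,r5:Add1
c14: CDB Add1=14 | r0:4,r1:Mul1,r2:-7,r3:Mul2,r4:2,r5:14
c15: - | r0:4,r1:Mul1,r2:-7,r3:Mul2,r4:2,r5:14
c16: - | r0:4,r1:Mul1,r2:-7,r3:Mul2,r4:2,r5:14
c17: - | r0:4,r1:Mul1,r2:-7,r3:Mul2,r4:2,r5:14
c18: - | r0:4,r1:Mul1,r2:-7,r3:Mul2,r4:2,r5:14
c19: CDB Mul2=56 | r0:4,r1:Mul1,r2:-7,r3:56,r4:2,r5:14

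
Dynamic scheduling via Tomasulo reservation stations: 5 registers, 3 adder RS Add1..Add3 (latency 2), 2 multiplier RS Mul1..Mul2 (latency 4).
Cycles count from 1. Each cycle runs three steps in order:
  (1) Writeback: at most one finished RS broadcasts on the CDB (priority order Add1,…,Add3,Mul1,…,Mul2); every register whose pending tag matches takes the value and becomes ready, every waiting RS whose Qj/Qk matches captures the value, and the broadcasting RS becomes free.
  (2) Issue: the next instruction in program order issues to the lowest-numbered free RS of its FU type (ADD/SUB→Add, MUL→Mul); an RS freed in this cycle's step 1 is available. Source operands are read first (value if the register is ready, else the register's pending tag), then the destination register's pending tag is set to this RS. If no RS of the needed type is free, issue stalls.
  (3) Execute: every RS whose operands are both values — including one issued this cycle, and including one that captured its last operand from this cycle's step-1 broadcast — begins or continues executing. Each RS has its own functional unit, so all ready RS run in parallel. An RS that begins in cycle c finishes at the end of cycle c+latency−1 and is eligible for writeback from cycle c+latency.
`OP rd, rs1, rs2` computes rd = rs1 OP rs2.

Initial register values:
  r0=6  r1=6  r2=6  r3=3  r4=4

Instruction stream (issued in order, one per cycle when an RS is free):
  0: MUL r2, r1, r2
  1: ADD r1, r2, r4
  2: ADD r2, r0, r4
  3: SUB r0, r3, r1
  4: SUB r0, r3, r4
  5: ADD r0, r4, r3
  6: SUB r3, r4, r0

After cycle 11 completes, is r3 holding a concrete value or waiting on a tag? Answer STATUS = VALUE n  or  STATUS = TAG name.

  c1: issue MUL r2<-Mul1  regs: r0:6,r1:6,r2:Mul1,r3:3,r4:4
  c2: issue ADD r1<-Add1  regs: r0:6,r1:Add1,r2:Mul1,r3:3,r4:4
  c3: issue ADD r2<-Add2  regs: r0:6,r1:Add1,r2:Add2,r3:3,r4:4
  c4: issue SUB r0<-Add3  regs: r0:Add3,r1:Add1,r2:Add2,r3:3,r4:4
  c5: CDB Add2=10; issue SUB r0<-Add2  regs: r0:Add2,r1:Add1,r2:10,r3:3,r4:4
  c6: CDB Mul1=36; stall  regs: r0:Add2,r1:Add1,r2:10,r3:3,r4:4
  c7: CDB Add2=-1; issue ADD r0<-Add2  regs: r0:Add2,r1:Add1,r2:10,r3:3,r4:4
  c8: CDB Add1=40; issue SUB r3<-Add1  regs: r0:Add2,r1:40,r2:10,r3:Add1,r4:4
  c9: CDB Add2=7  regs: r0:7,r1:40,r2:10,r3:Add1,r4:4
  c10: CDB Add3=-37  regs: r0:7,r1:40,r2:10,r3:Add1,r4:4
  c11: CDB Add1=-3  regs: r0:7,r1:40,r2:10,r3:-3,r4:4

STATUS = VALUE -3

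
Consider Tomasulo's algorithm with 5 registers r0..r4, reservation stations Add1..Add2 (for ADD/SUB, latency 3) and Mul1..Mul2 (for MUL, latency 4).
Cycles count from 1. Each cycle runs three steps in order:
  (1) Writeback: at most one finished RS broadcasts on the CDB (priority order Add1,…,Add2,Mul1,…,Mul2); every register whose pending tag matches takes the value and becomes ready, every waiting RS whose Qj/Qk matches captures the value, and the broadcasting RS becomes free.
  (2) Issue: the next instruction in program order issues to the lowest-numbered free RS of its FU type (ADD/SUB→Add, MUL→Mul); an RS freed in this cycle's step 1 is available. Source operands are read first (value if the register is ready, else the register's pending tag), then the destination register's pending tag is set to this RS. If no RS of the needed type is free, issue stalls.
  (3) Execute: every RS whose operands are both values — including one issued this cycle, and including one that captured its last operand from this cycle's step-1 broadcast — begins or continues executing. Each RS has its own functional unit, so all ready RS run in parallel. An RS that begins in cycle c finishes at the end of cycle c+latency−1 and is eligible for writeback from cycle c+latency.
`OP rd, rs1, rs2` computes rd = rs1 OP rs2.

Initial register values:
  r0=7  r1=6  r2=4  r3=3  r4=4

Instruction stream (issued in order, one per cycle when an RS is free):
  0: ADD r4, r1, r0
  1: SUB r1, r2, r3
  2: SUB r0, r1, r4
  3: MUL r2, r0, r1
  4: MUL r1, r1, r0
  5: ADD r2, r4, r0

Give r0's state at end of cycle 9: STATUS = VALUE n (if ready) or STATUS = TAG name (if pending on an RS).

STATUS = VALUE -12

  c1: issue ADD r4<-Add1  regs: r0:7,r1:6,r2:4,r3:3,r4:Add1
  c2: issue SUB r1<-Add2  regs: r0:7,r1:Add2,r2:4,r3:3,r4:Add1
  c3: stall  regs: r0:7,r1:Add2,r2:4,r3:3,r4:Add1
  c4: CDB Add1=13; issue SUB r0<-Add1  regs: r0:Add1,r1:Add2,r2:4,r3:3,r4:13
  c5: CDB Add2=1; issue MUL r2<-Mul1  regs: r0:Add1,r1:1,r2:Mul1,r3:3,r4:13
  c6: issue MUL r1<-Mul2  regs: r0:Add1,r1:Mul2,r2:Mul1,r3:3,r4:13
  c7: issue ADD r2<-Add2  regs: r0:Add1,r1:Mul2,r2:Add2,r3:3,r4:13
  c8: CDB Add1=-12  regs: r0:-12,r1:Mul2,r2:Add2,r3:3,r4:13
  c9: -  regs: r0:-12,r1:Mul2,r2:Add2,r3:3,r4:13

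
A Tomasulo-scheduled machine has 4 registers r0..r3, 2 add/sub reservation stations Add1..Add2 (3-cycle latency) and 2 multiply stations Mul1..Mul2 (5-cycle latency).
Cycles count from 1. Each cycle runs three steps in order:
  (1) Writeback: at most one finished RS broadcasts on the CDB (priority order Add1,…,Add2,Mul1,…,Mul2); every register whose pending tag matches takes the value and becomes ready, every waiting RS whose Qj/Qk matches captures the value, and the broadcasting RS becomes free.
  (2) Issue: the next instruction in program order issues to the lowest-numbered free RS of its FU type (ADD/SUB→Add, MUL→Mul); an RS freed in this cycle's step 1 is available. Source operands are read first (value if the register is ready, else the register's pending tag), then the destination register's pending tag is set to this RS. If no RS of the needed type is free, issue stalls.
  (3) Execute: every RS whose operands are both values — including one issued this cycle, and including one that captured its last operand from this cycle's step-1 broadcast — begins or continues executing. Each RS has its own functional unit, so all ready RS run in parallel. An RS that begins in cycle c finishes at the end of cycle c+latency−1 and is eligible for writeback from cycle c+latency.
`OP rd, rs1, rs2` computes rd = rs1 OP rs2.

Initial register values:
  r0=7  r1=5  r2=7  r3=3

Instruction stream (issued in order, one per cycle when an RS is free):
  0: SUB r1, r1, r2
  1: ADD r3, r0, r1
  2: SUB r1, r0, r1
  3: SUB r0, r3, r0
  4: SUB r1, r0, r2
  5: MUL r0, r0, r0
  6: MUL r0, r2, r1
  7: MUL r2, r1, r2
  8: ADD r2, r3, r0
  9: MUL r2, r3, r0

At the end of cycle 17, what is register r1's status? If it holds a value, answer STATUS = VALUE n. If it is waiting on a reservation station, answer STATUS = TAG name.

c1: issue SUB r1<-Add1 | r0:7,r1:Add1,r2:7,r3:3
c2: issue ADD r3<-Add2 | r0:7,r1:Add1,r2:7,r3:Add2
c3: stall | r0:7,r1:Add1,r2:7,r3:Add2
c4: CDB Add1=-2; issue SUB r1<-Add1 | r0:7,r1:Add1,r2:7,r3:Add2
c5: stall | r0:7,r1:Add1,r2:7,r3:Add2
c6: stall | r0:7,r1:Add1,r2:7,r3:Add2
c7: CDB Add1=9; issue SUB r0<-Add1 | r0:Add1,r1:9,r2:7,r3:Add2
c8: CDB Add2=5; issue SUB r1<-Add2 | r0:Add1,r1:Add2,r2:7,r3:5
c9: issue MUL r0<-Mul1 | r0:Mul1,r1:Add2,r2:7,r3:5
c10: issue MUL r0<-Mul2 | r0:Mul2,r1:Add2,r2:7,r3:5
c11: CDB Add1=-2; stall | r0:Mul2,r1:Add2,r2:7,r3:5
c12: stall | r0:Mul2,r1:Add2,r2:7,r3:5
c13: stall | r0:Mul2,r1:Add2,r2:7,r3:5
c14: CDB Add2=-9; stall | r0:Mul2,r1:-9,r2:7,r3:5
c15: stall | r0:Mul2,r1:-9,r2:7,r3:5
c16: CDB Mul1=4; issue MUL r2<-Mul1 | r0:Mul2,r1:-9,r2:Mul1,r3:5
c17: issue ADD r2<-Add1 | r0:Mul2,r1:-9,r2:Add1,r3:5

STATUS = VALUE -9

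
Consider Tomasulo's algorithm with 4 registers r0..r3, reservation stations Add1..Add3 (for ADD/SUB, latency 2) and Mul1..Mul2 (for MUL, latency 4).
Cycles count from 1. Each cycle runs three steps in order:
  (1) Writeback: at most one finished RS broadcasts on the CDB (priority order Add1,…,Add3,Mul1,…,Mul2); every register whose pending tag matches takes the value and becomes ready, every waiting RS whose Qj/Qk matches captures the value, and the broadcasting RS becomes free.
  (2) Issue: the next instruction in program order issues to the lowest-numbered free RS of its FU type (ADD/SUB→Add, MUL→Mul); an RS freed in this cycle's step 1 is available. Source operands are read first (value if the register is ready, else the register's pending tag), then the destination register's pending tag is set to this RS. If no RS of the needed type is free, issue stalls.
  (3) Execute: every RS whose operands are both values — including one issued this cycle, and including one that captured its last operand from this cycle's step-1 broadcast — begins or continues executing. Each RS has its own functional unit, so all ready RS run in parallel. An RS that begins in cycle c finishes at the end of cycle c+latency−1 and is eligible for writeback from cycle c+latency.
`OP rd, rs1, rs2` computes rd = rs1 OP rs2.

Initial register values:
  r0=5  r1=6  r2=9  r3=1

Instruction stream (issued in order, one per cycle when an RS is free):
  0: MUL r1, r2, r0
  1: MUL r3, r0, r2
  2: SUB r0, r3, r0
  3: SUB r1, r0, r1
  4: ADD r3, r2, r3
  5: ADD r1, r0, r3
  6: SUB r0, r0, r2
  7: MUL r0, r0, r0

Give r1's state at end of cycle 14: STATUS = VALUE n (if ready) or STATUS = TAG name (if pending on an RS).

  c1: issue MUL r1<-Mul1  regs: r0:5,r1:Mul1,r2:9,r3:1
  c2: issue MUL r3<-Mul2  regs: r0:5,r1:Mul1,r2:9,r3:Mul2
  c3: issue SUB r0<-Add1  regs: r0:Add1,r1:Mul1,r2:9,r3:Mul2
  c4: issue SUB r1<-Add2  regs: r0:Add1,r1:Add2,r2:9,r3:Mul2
  c5: CDB Mul1=45; issue ADD r3<-Add3  regs: r0:Add1,r1:Add2,r2:9,r3:Add3
  c6: CDB Mul2=45; stall  regs: r0:Add1,r1:Add2,r2:9,r3:Add3
  c7: stall  regs: r0:Add1,r1:Add2,r2:9,r3:Add3
  c8: CDB Add1=40; issue ADD r1<-Add1  regs: r0:40,r1:Add1,r2:9,r3:Add3
  c9: CDB Add3=54; issue SUB r0<-Add3  regs: r0:Add3,r1:Add1,r2:9,r3:54
  c10: CDB Add2=-5; issue MUL r0<-Mul1  regs: r0:Mul1,r1:Add1,r2:9,r3:54
  c11: CDB Add1=94  regs: r0:Mul1,r1:94,r2:9,r3:54
  c12: CDB Add3=31  regs: r0:Mul1,r1:94,r2:9,r3:54
  c13: -  regs: r0:Mul1,r1:94,r2:9,r3:54
  c14: -  regs: r0:Mul1,r1:94,r2:9,r3:54

STATUS = VALUE 94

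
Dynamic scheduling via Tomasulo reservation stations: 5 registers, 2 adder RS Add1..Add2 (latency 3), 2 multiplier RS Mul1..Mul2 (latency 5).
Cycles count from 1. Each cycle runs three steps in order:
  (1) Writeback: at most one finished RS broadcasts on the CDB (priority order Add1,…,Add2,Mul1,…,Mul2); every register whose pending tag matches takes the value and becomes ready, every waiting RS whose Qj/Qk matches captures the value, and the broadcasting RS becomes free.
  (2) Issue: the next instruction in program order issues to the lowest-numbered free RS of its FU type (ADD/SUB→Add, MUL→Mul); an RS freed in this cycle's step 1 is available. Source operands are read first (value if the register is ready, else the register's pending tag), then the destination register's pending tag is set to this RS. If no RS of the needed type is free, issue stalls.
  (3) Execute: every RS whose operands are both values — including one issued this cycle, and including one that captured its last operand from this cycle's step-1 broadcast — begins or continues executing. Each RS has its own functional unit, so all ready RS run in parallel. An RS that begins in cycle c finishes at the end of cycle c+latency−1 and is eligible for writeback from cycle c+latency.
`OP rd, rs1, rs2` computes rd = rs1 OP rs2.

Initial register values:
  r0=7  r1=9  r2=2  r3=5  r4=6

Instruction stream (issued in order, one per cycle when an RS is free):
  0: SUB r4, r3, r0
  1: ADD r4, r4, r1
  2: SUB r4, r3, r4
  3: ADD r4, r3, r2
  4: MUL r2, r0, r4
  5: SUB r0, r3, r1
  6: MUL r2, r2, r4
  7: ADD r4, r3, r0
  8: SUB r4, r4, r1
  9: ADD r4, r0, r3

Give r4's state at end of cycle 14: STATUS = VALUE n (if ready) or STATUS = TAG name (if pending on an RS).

STATUS = TAG Add1

  c1: issue SUB r4<-Add1  regs: r0:7,r1:9,r2:2,r3:5,r4:Add1
  c2: issue ADD r4<-Add2  regs: r0:7,r1:9,r2:2,r3:5,r4:Add2
  c3: stall  regs: r0:7,r1:9,r2:2,r3:5,r4:Add2
  c4: CDB Add1=-2; issue SUB r4<-Add1  regs: r0:7,r1:9,r2:2,r3:5,r4:Add1
  c5: stall  regs: r0:7,r1:9,r2:2,r3:5,r4:Add1
  c6: stall  regs: r0:7,r1:9,r2:2,r3:5,r4:Add1
  c7: CDB Add2=7; issue ADD r4<-Add2  regs: r0:7,r1:9,r2:2,r3:5,r4:Add2
  c8: issue MUL r2<-Mul1  regs: r0:7,r1:9,r2:Mul1,r3:5,r4:Add2
  c9: stall  regs: r0:7,r1:9,r2:Mul1,r3:5,r4:Add2
  c10: CDB Add1=-2; issue SUB r0<-Add1  regs: r0:Add1,r1:9,r2:Mul1,r3:5,r4:Add2
  c11: CDB Add2=7; issue MUL r2<-Mul2  regs: r0:Add1,r1:9,r2:Mul2,r3:5,r4:7
  c12: issue ADD r4<-Add2  regs: r0:Add1,r1:9,r2:Mul2,r3:5,r4:Add2
  c13: CDB Add1=-4; issue SUB r4<-Add1  regs: r0:-4,r1:9,r2:Mul2,r3:5,r4:Add1
  c14: stall  regs: r0:-4,r1:9,r2:Mul2,r3:5,r4:Add1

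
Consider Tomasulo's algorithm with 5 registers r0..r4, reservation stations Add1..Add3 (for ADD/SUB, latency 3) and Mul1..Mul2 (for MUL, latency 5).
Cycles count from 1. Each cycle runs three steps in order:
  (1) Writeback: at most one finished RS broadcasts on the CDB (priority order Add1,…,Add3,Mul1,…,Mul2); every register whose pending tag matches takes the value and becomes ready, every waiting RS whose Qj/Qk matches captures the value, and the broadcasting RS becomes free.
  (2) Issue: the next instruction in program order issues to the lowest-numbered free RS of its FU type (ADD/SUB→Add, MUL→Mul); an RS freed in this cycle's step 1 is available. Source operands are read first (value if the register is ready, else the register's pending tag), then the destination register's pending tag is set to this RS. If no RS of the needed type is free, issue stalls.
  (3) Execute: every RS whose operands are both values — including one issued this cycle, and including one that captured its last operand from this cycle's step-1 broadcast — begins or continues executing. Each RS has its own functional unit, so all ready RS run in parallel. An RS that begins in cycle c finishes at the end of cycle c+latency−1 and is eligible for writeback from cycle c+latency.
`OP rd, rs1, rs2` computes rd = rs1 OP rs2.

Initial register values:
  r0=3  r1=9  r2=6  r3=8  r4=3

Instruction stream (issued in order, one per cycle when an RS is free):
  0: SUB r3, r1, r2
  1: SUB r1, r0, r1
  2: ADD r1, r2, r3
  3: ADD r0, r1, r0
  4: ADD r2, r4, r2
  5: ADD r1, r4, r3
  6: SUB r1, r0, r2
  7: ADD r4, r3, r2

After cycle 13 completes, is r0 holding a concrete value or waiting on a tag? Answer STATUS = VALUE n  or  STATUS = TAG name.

cycle 1: issue SUB r3<-Add1 // r0:3,r1:9,r2:6,r3:Add1,r4:3
cycle 2: issue SUB r1<-Add2 // r0:3,r1:Add2,r2:6,r3:Add1,r4:3
cycle 3: issue ADD r1<-Add3 // r0:3,r1:Add3,r2:6,r3:Add1,r4:3
cycle 4: CDB Add1=3; issue ADD r0<-Add1 // r0:Add1,r1:Add3,r2:6,r3:3,r4:3
cycle 5: CDB Add2=-6; issue ADD r2<-Add2 // r0:Add1,r1:Add3,r2:Add2,r3:3,r4:3
cycle 6: stall // r0:Add1,r1:Add3,r2:Add2,r3:3,r4:3
cycle 7: CDB Add3=9; issue ADD r1<-Add3 // r0:Add1,r1:Add3,r2:Add2,r3:3,r4:3
cycle 8: CDB Add2=9; issue SUB r1<-Add2 // r0:Add1,r1:Add2,r2:9,r3:3,r4:3
cycle 9: stall // r0:Add1,r1:Add2,r2:9,r3:3,r4:3
cycle 10: CDB Add1=12; issue ADD r4<-Add1 // r0:12,r1:Add2,r2:9,r3:3,r4:Add1
cycle 11: CDB Add3=6 // r0:12,r1:Add2,r2:9,r3:3,r4:Add1
cycle 12: - // r0:12,r1:Add2,r2:9,r3:3,r4:Add1
cycle 13: CDB Add1=12 // r0:12,r1:Add2,r2:9,r3:3,r4:12

STATUS = VALUE 12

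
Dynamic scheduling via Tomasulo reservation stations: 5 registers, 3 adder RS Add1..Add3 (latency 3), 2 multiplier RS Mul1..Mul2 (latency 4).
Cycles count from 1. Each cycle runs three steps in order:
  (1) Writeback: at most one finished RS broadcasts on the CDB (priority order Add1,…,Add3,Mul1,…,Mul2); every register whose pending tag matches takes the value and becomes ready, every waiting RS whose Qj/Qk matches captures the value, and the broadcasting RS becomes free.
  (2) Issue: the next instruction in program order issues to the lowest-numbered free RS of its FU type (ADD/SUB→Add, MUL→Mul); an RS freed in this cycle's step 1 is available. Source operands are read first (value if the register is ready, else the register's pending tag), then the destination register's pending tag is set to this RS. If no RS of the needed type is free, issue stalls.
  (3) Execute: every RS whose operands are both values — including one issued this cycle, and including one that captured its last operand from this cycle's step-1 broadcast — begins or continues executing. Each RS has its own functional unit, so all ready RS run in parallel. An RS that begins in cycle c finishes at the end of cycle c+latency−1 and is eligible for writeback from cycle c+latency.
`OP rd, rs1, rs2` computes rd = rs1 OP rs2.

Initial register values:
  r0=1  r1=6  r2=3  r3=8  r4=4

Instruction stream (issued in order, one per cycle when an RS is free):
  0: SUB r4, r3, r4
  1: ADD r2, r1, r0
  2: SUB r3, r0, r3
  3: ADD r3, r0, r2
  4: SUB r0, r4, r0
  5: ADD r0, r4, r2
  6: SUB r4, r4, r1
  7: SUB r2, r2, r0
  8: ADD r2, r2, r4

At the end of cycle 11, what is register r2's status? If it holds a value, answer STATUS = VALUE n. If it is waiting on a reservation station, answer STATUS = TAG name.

STATUS = TAG Add3

cycle 1: issue SUB r4<-Add1 // r0:1,r1:6,r2:3,r3:8,r4:Add1
cycle 2: issue ADD r2<-Add2 // r0:1,r1:6,r2:Add2,r3:8,r4:Add1
cycle 3: issue SUB r3<-Add3 // r0:1,r1:6,r2:Add2,r3:Add3,r4:Add1
cycle 4: CDB Add1=4; issue ADD r3<-Add1 // r0:1,r1:6,r2:Add2,r3:Add1,r4:4
cycle 5: CDB Add2=7; issue SUB r0<-Add2 // r0:Add2,r1:6,r2:7,r3:Add1,r4:4
cycle 6: CDB Add3=-7; issue ADD r0<-Add3 // r0:Add3,r1:6,r2:7,r3:Add1,r4:4
cycle 7: stall // r0:Add3,r1:6,r2:7,r3:Add1,r4:4
cycle 8: CDB Add1=8; issue SUB r4<-Add1 // r0:Add3,r1:6,r2:7,r3:8,r4:Add1
cycle 9: CDB Add2=3; issue SUB r2<-Add2 // r0:Add3,r1:6,r2:Add2,r3:8,r4:Add1
cycle 10: CDB Add3=11; issue ADD r2<-Add3 // r0:11,r1:6,r2:Add3,r3:8,r4:Add1
cycle 11: CDB Add1=-2 // r0:11,r1:6,r2:Add3,r3:8,r4:-2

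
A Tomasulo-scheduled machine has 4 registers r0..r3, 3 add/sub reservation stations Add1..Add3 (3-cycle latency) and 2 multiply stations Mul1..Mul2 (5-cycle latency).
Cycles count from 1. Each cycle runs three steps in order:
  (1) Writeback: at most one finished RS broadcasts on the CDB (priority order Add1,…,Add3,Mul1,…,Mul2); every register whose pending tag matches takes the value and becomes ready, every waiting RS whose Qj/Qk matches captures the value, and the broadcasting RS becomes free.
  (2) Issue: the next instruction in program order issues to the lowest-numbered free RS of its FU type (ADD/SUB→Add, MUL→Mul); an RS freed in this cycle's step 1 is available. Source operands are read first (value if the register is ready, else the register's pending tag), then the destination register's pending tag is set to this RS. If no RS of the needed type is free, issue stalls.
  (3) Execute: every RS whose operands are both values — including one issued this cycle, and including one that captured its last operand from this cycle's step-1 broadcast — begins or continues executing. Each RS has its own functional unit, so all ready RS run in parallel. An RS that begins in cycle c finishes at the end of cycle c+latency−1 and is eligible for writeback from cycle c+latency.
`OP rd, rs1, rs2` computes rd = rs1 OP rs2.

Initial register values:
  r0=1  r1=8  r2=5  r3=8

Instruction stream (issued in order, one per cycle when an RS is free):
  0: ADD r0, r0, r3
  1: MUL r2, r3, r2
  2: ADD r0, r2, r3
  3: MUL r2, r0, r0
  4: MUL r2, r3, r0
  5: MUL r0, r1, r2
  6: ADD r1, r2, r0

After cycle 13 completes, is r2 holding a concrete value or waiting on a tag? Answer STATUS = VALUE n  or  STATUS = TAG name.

STATUS = TAG Mul1

cycle 1: issue ADD r0<-Add1 // r0:Add1,r1:8,r2:5,r3:8
cycle 2: issue MUL r2<-Mul1 // r0:Add1,r1:8,r2:Mul1,r3:8
cycle 3: issue ADD r0<-Add2 // r0:Add2,r1:8,r2:Mul1,r3:8
cycle 4: CDB Add1=9; issue MUL r2<-Mul2 // r0:Add2,r1:8,r2:Mul2,r3:8
cycle 5: stall // r0:Add2,r1:8,r2:Mul2,r3:8
cycle 6: stall // r0:Add2,r1:8,r2:Mul2,r3:8
cycle 7: CDB Mul1=40; issue MUL r2<-Mul1 // r0:Add2,r1:8,r2:Mul1,r3:8
cycle 8: stall // r0:Add2,r1:8,r2:Mul1,r3:8
cycle 9: stall // r0:Add2,r1:8,r2:Mul1,r3:8
cycle 10: CDB Add2=48; stall // r0:48,r1:8,r2:Mul1,r3:8
cycle 11: stall // r0:48,r1:8,r2:Mul1,r3:8
cycle 12: stall // r0:48,r1:8,r2:Mul1,r3:8
cycle 13: stall // r0:48,r1:8,r2:Mul1,r3:8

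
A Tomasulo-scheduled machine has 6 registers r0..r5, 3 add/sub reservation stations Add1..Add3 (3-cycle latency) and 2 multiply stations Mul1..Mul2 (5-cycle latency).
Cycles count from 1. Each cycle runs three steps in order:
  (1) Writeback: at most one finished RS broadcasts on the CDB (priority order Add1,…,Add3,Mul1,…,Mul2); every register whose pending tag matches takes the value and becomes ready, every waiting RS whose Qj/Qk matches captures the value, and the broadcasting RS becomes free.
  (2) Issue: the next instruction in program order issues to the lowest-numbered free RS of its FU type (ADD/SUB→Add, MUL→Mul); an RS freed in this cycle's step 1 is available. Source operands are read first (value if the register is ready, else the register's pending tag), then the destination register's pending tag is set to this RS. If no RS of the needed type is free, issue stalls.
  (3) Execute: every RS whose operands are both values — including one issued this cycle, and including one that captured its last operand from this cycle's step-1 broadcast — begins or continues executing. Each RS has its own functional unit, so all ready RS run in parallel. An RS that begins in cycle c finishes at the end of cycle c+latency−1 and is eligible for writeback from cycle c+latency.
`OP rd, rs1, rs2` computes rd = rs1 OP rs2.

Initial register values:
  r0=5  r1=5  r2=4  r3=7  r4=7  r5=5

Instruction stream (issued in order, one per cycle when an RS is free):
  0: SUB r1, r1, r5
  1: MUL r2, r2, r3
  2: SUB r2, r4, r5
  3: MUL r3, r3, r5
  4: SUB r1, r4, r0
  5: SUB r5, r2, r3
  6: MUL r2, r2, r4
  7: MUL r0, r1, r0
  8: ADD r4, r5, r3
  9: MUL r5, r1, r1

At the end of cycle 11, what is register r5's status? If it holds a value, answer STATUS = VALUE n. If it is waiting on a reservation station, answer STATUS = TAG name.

STATUS = TAG Add2

cycle 1: issue SUB r1<-Add1 // r0:5,r1:Add1,r2:4,r3:7,r4:7,r5:5
cycle 2: issue MUL r2<-Mul1 // r0:5,r1:Add1,r2:Mul1,r3:7,r4:7,r5:5
cycle 3: issue SUB r2<-Add2 // r0:5,r1:Add1,r2:Add2,r3:7,r4:7,r5:5
cycle 4: CDB Add1=0; issue MUL r3<-Mul2 // r0:5,r1:0,r2:Add2,r3:Mul2,r4:7,r5:5
cycle 5: issue SUB r1<-Add1 // r0:5,r1:Add1,r2:Add2,r3:Mul2,r4:7,r5:5
cycle 6: CDB Add2=2; issue SUB r5<-Add2 // r0:5,r1:Add1,r2:2,r3:Mul2,r4:7,r5:Add2
cycle 7: CDB Mul1=28; issue MUL r2<-Mul1 // r0:5,r1:Add1,r2:Mul1,r3:Mul2,r4:7,r5:Add2
cycle 8: CDB Add1=2; stall // r0:5,r1:2,r2:Mul1,r3:Mul2,r4:7,r5:Add2
cycle 9: CDB Mul2=35; issue MUL r0<-Mul2 // r0:Mul2,r1:2,r2:Mul1,r3:35,r4:7,r5:Add2
cycle 10: issue ADD r4<-Add1 // r0:Mul2,r1:2,r2:Mul1,r3:35,r4:Add1,r5:Add2
cycle 11: stall // r0:Mul2,r1:2,r2:Mul1,r3:35,r4:Add1,r5:Add2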